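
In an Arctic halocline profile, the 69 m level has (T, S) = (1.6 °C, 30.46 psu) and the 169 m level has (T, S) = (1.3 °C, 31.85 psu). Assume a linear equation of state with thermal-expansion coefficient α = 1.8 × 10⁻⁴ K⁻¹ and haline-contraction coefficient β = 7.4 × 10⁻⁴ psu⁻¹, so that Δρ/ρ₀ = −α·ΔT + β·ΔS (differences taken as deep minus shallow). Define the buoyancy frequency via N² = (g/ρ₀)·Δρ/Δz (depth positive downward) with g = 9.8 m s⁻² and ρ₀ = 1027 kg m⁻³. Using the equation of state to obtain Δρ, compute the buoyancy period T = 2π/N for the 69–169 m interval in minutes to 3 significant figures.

10.2 min

ΔT = -0.3 K, ΔS = +1.39 psu (deep − shallow).
Δρ/ρ₀ = −αΔT + βΔS = 5.40 × 10⁻⁵ + 1.0286 × 10⁻³ = 1.0826 × 10⁻³, so Δρ ≈ 1.112 kg m⁻³.
N² = (g/ρ₀)·Δρ/Δz = g·(Δρ/ρ₀)/Δz = 9.8 × 1.0826 × 10⁻³ / 100 = 1.0609 × 10⁻⁴ s⁻².
N = √(1.0609 × 10⁻⁴) = 0.010300 rad s⁻¹ → T = 2π/N = 610.02 s = 10.167 min ≈ 10.2 min.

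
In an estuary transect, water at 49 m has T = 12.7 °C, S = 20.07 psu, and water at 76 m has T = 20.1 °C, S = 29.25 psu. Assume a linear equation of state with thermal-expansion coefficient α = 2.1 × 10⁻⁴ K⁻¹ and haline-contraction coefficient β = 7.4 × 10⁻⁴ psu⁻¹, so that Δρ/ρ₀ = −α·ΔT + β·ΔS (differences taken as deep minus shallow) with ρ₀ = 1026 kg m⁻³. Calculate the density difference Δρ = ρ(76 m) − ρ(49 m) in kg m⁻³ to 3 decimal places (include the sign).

ΔT = +7.4 K, ΔS = +9.18 psu (deep − shallow).
Δρ/ρ₀ = −(2.1 × 10⁻⁴)(+7.4) + (7.4 × 10⁻⁴)(+9.18) = 5.2392 × 10⁻³.
Δρ = 1026 × (5.2392 × 10⁻³) = +5.375 kg m⁻³.
Positive Δρ: denser below, stable.

+5.375 kg m⁻³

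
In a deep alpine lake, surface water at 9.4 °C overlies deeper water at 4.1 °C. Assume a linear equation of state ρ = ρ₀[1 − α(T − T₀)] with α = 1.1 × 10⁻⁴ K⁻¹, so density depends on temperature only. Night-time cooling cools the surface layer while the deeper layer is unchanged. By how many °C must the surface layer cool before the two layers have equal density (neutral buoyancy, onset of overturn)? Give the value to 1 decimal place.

5.3 °C

With temperature the only control, equal density requires T_surf′ = T_deep.
T_surf′ = 4.1 °C.
Cooling required: 9.4 − 4.1 = 5.3 °C.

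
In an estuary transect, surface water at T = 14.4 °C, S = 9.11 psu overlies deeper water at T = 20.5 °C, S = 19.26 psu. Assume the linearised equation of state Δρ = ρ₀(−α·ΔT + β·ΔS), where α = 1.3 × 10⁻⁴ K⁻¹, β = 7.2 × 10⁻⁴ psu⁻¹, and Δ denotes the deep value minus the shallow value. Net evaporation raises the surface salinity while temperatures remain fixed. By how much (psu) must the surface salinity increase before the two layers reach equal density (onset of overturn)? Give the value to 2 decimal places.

9.05 psu

Neutral buoyancy requires −α(T_deep − T_surf) + β(S_deep − S_surf′) = 0.
S_surf′ = S_deep − (α/β)·ΔT = 19.26 − (1.3 × 10⁻⁴/7.2 × 10⁻⁴)·(+6.1) = 18.1586 psu.
Increase required: 18.1586 − 9.11 = 9.0486 psu.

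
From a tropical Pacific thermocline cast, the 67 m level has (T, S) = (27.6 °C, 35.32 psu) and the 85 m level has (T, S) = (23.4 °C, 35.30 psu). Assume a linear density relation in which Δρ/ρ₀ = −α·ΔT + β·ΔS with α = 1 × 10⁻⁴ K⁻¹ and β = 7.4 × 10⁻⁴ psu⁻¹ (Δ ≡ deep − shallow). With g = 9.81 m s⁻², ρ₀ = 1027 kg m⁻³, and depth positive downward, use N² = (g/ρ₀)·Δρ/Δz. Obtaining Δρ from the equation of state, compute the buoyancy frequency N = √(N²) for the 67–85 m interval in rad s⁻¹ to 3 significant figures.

ΔT = -4.2 K, ΔS = -0.02 psu (deep − shallow).
Δρ/ρ₀ = −αΔT + βΔS = 4.20 × 10⁻⁴ − 1.48 × 10⁻⁵ = 4.052 × 10⁻⁴, so Δρ ≈ 0.4161 kg m⁻³.
N² = (g/ρ₀)·Δρ/Δz = g·(Δρ/ρ₀)/Δz = 9.81 × 4.052 × 10⁻⁴ / 18 = 2.2083 × 10⁻⁴ s⁻².
N = √(2.2083 × 10⁻⁴) = 0.014860 rad s⁻¹ ≈ 0.0149 rad s⁻¹.

0.0149 rad s⁻¹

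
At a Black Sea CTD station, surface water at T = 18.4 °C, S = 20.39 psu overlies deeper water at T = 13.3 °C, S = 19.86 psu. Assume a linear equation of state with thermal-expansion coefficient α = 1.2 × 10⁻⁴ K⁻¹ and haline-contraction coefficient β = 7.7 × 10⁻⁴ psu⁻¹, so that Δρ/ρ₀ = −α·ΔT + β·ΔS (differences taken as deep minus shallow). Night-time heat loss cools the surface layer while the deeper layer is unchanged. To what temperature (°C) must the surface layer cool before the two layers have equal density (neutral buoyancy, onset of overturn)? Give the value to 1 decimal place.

16.7 °C

Neutral buoyancy requires Δρ = 0, i.e. −α(T_deep − T_surf′) + β(S_deep − S_surf) = 0.
T_surf′ = T_deep − (β/α)·ΔS = 13.3 − (7.7 × 10⁻⁴/1.2 × 10⁻⁴)·(-0.53) = 16.701 °C.
Cooling required: 18.4 − (16.701) = 1.699 °C.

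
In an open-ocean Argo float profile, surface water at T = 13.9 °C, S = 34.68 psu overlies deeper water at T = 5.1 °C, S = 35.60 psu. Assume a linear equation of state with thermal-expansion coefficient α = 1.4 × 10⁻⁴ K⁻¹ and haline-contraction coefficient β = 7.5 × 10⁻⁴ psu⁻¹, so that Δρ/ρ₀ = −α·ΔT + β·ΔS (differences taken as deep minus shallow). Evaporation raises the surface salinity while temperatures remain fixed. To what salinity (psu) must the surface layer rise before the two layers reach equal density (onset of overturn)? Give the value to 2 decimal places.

37.24 psu

Neutral buoyancy requires −α(T_deep − T_surf) + β(S_deep − S_surf′) = 0.
S_surf′ = S_deep − (α/β)·ΔT = 35.60 − (1.4 × 10⁻⁴/7.5 × 10⁻⁴)·(-8.8) = 37.2427 psu.
Increase required: 37.2427 − 34.68 = 2.5627 psu.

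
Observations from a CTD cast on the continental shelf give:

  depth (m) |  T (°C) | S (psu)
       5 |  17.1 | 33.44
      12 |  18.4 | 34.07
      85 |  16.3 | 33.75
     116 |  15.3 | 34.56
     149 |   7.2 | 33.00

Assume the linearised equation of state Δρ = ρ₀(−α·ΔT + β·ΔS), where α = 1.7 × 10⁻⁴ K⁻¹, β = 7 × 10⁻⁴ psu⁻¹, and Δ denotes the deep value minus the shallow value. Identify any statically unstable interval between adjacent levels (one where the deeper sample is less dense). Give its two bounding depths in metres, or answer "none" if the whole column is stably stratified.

none

Evaluate Δρ/ρ₀ = −αΔT + βΔS across each adjacent pair:
  5–12 m: −αΔT+βΔS = −(1.7 × 10⁻⁴)(+1.3)+(7 × 10⁻⁴)(+0.63) = 2.2 × 10⁻⁴ → stable
  12–85 m: −αΔT+βΔS = −(1.7 × 10⁻⁴)(-2.1)+(7 × 10⁻⁴)(-0.32) = 1.3 × 10⁻⁴ → stable
  85–116 m: −αΔT+βΔS = −(1.7 × 10⁻⁴)(-1.0)+(7 × 10⁻⁴)(+0.81) = 7.4 × 10⁻⁴ → stable
  116–149 m: −αΔT+βΔS = −(1.7 × 10⁻⁴)(-8.1)+(7 × 10⁻⁴)(-1.56) = 2.8 × 10⁻⁴ → stable
Every interval has Δρ > 0: the column is stably stratified throughout.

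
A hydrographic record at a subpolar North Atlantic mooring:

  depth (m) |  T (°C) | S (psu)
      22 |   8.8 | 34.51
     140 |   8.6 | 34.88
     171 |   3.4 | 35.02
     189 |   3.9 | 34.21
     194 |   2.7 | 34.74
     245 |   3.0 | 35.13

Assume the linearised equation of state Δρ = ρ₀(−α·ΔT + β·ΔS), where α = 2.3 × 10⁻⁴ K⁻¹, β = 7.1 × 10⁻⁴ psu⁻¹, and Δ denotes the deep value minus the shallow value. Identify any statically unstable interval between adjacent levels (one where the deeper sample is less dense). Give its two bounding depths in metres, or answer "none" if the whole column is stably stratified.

Evaluate Δρ/ρ₀ = −αΔT + βΔS across each adjacent pair:
  22–140 m: −αΔT+βΔS = −(2.3 × 10⁻⁴)(-0.2)+(7.1 × 10⁻⁴)(+0.37) = 3.1 × 10⁻⁴ → stable
  140–171 m: −αΔT+βΔS = −(2.3 × 10⁻⁴)(-5.2)+(7.1 × 10⁻⁴)(+0.14) = 1.3 × 10⁻³ → stable
  171–189 m: −αΔT+βΔS = −(2.3 × 10⁻⁴)(+0.5)+(7.1 × 10⁻⁴)(-0.81) = -6.9 × 10⁻⁴ → UNSTABLE
  189–194 m: −αΔT+βΔS = −(2.3 × 10⁻⁴)(-1.2)+(7.1 × 10⁻⁴)(+0.53) = 6.5 × 10⁻⁴ → stable
  194–245 m: −αΔT+βΔS = −(2.3 × 10⁻⁴)(+0.3)+(7.1 × 10⁻⁴)(+0.39) = 2.1 × 10⁻⁴ → stable
The 171–189 m interval has Δρ < 0: lighter water underlies denser water.

171–189 m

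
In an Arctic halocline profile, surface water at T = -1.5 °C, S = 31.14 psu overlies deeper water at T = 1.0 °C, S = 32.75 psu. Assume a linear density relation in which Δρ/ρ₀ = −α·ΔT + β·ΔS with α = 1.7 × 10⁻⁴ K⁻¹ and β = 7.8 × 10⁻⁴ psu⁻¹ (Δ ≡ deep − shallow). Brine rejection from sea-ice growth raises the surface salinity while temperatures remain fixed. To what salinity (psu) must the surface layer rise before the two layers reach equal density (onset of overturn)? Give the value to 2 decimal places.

32.21 psu

Neutral buoyancy requires −α(T_deep − T_surf) + β(S_deep − S_surf′) = 0.
S_surf′ = S_deep − (α/β)·ΔT = 32.75 − (1.7 × 10⁻⁴/7.8 × 10⁻⁴)·(+2.5) = 32.2051 psu.
Increase required: 32.2051 − 31.14 = 1.0651 psu.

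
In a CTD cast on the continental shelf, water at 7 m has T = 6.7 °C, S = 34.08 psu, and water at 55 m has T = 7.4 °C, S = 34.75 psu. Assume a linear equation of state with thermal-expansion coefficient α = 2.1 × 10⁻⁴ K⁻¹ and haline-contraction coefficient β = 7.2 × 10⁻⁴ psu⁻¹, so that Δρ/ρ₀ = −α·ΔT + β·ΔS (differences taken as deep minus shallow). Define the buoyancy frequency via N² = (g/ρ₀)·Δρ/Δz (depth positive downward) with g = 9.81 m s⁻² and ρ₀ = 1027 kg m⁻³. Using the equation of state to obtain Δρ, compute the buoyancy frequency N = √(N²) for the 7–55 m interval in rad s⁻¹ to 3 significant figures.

8.28 × 10⁻³ rad s⁻¹

ΔT = +0.7 K, ΔS = +0.67 psu (deep − shallow).
Δρ/ρ₀ = −αΔT + βΔS = -1.47 × 10⁻⁴ + 4.824 × 10⁻⁴ = 3.354 × 10⁻⁴, so Δρ ≈ 0.3445 kg m⁻³.
N² = (g/ρ₀)·Δρ/Δz = g·(Δρ/ρ₀)/Δz = 9.81 × 3.354 × 10⁻⁴ / 48 = 6.8547 × 10⁻⁵ s⁻².
N = √(6.8547 × 10⁻⁵) = 8.2793 × 10⁻³ rad s⁻¹ ≈ 8.28 × 10⁻³ rad s⁻¹.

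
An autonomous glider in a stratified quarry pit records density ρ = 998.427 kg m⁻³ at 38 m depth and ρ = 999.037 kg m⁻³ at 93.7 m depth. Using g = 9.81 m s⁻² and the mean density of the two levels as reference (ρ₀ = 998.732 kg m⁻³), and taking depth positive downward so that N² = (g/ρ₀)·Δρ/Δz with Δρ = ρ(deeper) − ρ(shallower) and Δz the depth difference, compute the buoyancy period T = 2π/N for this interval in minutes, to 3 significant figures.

Δρ = 999.037 − 998.427 = 0.610 kg m⁻³ over Δz = 93.7 − 38 = 55.7 m.
N² = (9.81/998.732) × (0.610/55.7) = 1.0757 × 10⁻⁴ s⁻².
N = √(1.0757 × 10⁻⁴) = 0.010372 rad s⁻¹, so T = 2π/N = 605.78 s = 10.096 min ≈ 10.1 min.

10.1 min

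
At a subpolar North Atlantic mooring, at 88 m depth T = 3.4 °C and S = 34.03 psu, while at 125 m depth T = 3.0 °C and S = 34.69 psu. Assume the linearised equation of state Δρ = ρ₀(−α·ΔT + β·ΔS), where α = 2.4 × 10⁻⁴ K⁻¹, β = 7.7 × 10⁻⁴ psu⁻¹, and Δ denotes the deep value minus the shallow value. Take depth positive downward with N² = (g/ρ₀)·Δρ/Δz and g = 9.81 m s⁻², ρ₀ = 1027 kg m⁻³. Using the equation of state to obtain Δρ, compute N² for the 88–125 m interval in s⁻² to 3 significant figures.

ΔT = -0.4 K, ΔS = +0.66 psu (deep − shallow).
Δρ/ρ₀ = −αΔT + βΔS = 9.60 × 10⁻⁵ + 5.082 × 10⁻⁴ = 6.042 × 10⁻⁴, so Δρ ≈ 0.6205 kg m⁻³.
N² = (g/ρ₀)·Δρ/Δz = g·(Δρ/ρ₀)/Δz = 9.81 × 6.042 × 10⁻⁴ / 37 = 1.6019 × 10⁻⁴ s⁻² ≈ 1.60 × 10⁻⁴ s⁻².

1.60 × 10⁻⁴ s⁻²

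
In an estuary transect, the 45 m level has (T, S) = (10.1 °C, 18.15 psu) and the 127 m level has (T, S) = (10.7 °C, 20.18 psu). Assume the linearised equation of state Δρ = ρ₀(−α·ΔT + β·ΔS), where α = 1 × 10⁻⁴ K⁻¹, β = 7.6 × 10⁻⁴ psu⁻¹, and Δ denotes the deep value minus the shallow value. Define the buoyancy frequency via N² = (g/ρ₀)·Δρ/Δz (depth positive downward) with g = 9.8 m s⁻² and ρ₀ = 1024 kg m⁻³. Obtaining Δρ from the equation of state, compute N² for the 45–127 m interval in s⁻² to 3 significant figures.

1.77 × 10⁻⁴ s⁻²

ΔT = +0.6 K, ΔS = +2.03 psu (deep − shallow).
Δρ/ρ₀ = −αΔT + βΔS = -6.00 × 10⁻⁵ + 1.5428 × 10⁻³ = 1.4828 × 10⁻³, so Δρ ≈ 1.518 kg m⁻³.
N² = (g/ρ₀)·Δρ/Δz = g·(Δρ/ρ₀)/Δz = 9.8 × 1.4828 × 10⁻³ / 82 = 1.7721 × 10⁻⁴ s⁻² ≈ 1.77 × 10⁻⁴ s⁻².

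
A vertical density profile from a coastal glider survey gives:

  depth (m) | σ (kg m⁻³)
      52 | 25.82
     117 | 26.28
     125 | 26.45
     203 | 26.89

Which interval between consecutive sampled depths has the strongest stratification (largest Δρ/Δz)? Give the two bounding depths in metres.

Compute the density gradient over each adjacent pair:
  52–117 m: Δρ/Δz = 0.46/65 = 7.1 × 10⁻³ kg m⁻⁴
  117–125 m: Δρ/Δz = 0.17/8 = 0.021 kg m⁻⁴
  125–203 m: Δρ/Δz = 0.44/78 = 5.6 × 10⁻³ kg m⁻⁴
The largest gradient is in the 117–125 m interval — the pycnocline.

117–125 m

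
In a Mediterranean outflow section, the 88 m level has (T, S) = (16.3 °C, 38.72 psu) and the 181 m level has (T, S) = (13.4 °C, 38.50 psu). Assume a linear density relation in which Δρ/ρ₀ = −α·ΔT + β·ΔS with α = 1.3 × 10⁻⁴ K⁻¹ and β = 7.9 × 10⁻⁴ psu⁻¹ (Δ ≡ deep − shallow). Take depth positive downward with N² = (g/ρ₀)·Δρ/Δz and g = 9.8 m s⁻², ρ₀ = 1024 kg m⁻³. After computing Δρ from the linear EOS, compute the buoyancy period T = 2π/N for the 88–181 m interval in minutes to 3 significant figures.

ΔT = -2.9 K, ΔS = -0.22 psu (deep − shallow).
Δρ/ρ₀ = −αΔT + βΔS = 3.77 × 10⁻⁴ − 1.738 × 10⁻⁴ = 2.032 × 10⁻⁴, so Δρ ≈ 0.2081 kg m⁻³.
N² = (g/ρ₀)·Δρ/Δz = g·(Δρ/ρ₀)/Δz = 9.8 × 2.032 × 10⁻⁴ / 93 = 2.1412 × 10⁻⁵ s⁻².
N = √(2.1412 × 10⁻⁵) = 4.6273 × 10⁻³ rad s⁻¹ → T = 2π/N = 1.3579 × 10³ s = 22.632 min ≈ 22.6 min.

22.6 min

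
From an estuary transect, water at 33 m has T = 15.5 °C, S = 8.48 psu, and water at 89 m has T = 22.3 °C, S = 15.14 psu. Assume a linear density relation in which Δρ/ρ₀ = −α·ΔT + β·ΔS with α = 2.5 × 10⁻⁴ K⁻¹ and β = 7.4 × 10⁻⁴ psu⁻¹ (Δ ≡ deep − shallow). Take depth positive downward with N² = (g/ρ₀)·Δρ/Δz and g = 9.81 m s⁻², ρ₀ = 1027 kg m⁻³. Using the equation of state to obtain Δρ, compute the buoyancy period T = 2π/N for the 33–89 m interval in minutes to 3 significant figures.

ΔT = +6.8 K, ΔS = +6.66 psu (deep − shallow).
Δρ/ρ₀ = −αΔT + βΔS = -1.70 × 10⁻³ + 4.9284 × 10⁻³ = 3.2284 × 10⁻³, so Δρ ≈ 3.316 kg m⁻³.
N² = (g/ρ₀)·Δρ/Δz = g·(Δρ/ρ₀)/Δz = 9.81 × 3.2284 × 10⁻³ / 56 = 5.6555 × 10⁻⁴ s⁻².
N = √(5.6555 × 10⁻⁴) = 0.023781 rad s⁻¹ → T = 2π/N = 264.21 s = 4.4035 min ≈ 4.40 min.

4.40 min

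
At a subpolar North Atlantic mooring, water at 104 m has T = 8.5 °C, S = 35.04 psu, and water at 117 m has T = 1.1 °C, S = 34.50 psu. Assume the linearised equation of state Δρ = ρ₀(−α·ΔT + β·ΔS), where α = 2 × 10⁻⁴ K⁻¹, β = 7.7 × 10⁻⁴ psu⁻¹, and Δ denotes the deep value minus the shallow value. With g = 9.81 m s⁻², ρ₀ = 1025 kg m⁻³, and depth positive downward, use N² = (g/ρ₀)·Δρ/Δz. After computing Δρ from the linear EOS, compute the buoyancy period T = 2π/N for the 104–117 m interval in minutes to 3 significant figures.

3.70 min

ΔT = -7.4 K, ΔS = -0.54 psu (deep − shallow).
Δρ/ρ₀ = −αΔT + βΔS = 1.48 × 10⁻³ − 4.158 × 10⁻⁴ = 1.0642 × 10⁻³, so Δρ ≈ 1.091 kg m⁻³.
N² = (g/ρ₀)·Δρ/Δz = g·(Δρ/ρ₀)/Δz = 9.81 × 1.0642 × 10⁻³ / 13 = 8.0306 × 10⁻⁴ s⁻².
N = √(8.0306 × 10⁻⁴) = 0.028338 rad s⁻¹ → T = 2π/N = 221.72 s = 3.6953 min ≈ 3.70 min.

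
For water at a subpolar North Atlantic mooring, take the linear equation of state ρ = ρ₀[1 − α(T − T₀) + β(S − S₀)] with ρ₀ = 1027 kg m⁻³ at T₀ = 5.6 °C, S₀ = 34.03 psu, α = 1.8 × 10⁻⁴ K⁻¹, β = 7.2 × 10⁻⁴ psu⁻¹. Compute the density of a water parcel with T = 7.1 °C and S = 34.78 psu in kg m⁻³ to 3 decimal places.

1027.277 kg m⁻³

T − T₀ = +1.5 K, S − S₀ = +0.75 psu.
Bracket = 1 − α·(+1.5) + β·(+0.75) = 1 + (2.70 × 10⁻⁴) = 1.0002700.
ρ = 1027 × 1.0002700 = 1027.277 kg m⁻³.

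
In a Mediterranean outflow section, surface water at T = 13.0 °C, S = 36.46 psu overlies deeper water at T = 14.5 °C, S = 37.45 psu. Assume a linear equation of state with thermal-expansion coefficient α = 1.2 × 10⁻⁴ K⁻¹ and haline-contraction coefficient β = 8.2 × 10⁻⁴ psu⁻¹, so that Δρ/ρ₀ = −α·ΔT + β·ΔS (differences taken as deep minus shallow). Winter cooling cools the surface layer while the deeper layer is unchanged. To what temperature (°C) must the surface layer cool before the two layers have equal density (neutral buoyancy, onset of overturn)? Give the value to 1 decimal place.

7.7 °C

Neutral buoyancy requires Δρ = 0, i.e. −α(T_deep − T_surf′) + β(S_deep − S_surf) = 0.
T_surf′ = T_deep − (β/α)·ΔS = 14.5 − (8.2 × 10⁻⁴/1.2 × 10⁻⁴)·(+0.99) = 7.735 °C.
Cooling required: 13.0 − (7.735) = 5.265 °C.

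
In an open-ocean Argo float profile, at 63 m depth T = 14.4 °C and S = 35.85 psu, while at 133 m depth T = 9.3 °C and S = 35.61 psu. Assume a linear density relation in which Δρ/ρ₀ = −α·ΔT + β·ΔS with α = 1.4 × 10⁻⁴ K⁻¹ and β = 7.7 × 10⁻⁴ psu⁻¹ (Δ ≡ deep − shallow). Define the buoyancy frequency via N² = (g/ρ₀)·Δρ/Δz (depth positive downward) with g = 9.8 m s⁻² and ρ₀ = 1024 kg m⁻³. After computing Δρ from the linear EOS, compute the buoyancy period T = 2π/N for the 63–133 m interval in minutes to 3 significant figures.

ΔT = -5.1 K, ΔS = -0.24 psu (deep − shallow).
Δρ/ρ₀ = −αΔT + βΔS = 7.14 × 10⁻⁴ − 1.848 × 10⁻⁴ = 5.292 × 10⁻⁴, so Δρ ≈ 0.5419 kg m⁻³.
N² = (g/ρ₀)·Δρ/Δz = g·(Δρ/ρ₀)/Δz = 9.8 × 5.292 × 10⁻⁴ / 70 = 7.4088 × 10⁻⁵ s⁻².
N = √(7.4088 × 10⁻⁵) = 8.6074 × 10⁻³ rad s⁻¹ → T = 2π/N = 729.97 s = 12.166 min ≈ 12.2 min.

12.2 min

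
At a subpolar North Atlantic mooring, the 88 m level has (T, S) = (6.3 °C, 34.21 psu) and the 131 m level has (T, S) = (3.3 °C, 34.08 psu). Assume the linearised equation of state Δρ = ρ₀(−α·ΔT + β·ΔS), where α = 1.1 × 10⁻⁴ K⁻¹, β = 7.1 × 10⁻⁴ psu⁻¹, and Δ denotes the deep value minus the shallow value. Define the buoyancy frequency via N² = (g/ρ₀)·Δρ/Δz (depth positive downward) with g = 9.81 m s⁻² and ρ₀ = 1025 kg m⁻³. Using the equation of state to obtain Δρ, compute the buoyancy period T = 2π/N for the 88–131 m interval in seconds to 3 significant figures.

853 s

ΔT = -3.0 K, ΔS = -0.13 psu (deep − shallow).
Δρ/ρ₀ = −αΔT + βΔS = 3.30 × 10⁻⁴ − 9.23 × 10⁻⁵ = 2.377 × 10⁻⁴, so Δρ ≈ 0.2436 kg m⁻³.
N² = (g/ρ₀)·Δρ/Δz = g·(Δρ/ρ₀)/Δz = 9.81 × 2.377 × 10⁻⁴ / 43 = 5.4229 × 10⁻⁵ s⁻².
N = √(5.4229 × 10⁻⁵) = 7.3640 × 10⁻³ rad s⁻¹ → T = 2π/N = 853.23 s ≈ 853 s.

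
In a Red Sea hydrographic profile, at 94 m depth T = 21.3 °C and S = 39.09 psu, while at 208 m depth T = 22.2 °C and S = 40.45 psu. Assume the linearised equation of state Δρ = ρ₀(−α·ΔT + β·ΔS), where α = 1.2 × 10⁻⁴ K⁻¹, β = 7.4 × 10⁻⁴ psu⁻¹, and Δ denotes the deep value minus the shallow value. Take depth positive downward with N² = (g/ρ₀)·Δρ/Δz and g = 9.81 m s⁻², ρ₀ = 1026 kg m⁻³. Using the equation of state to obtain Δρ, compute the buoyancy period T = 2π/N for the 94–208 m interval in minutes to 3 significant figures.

11.9 min

ΔT = +0.9 K, ΔS = +1.36 psu (deep − shallow).
Δρ/ρ₀ = −αΔT + βΔS = -1.08 × 10⁻⁴ + 1.0064 × 10⁻³ = 8.984 × 10⁻⁴, so Δρ ≈ 0.9218 kg m⁻³.
N² = (g/ρ₀)·Δρ/Δz = g·(Δρ/ρ₀)/Δz = 9.81 × 8.984 × 10⁻⁴ / 114 = 7.7310 × 10⁻⁵ s⁻².
N = √(7.7310 × 10⁻⁵) = 8.7926 × 10⁻³ rad s⁻¹ → T = 2π/N = 714.60 s = 11.910 min ≈ 11.9 min.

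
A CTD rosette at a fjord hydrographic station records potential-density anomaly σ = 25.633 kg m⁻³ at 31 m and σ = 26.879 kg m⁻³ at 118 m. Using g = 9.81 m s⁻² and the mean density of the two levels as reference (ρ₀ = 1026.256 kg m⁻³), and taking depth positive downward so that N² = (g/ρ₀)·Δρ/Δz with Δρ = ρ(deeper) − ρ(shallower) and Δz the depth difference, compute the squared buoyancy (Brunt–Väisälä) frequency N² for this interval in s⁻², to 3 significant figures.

1.37 × 10⁻⁴ s⁻²

Δρ = 1026.879 − 1025.633 = 1.246 kg m⁻³ over Δz = 118 − 31 = 87 m.
N² = (9.81/1026.256) × (1.246/87) = 1.3690 × 10⁻⁴ s⁻² ≈ 1.37 × 10⁻⁴ s⁻².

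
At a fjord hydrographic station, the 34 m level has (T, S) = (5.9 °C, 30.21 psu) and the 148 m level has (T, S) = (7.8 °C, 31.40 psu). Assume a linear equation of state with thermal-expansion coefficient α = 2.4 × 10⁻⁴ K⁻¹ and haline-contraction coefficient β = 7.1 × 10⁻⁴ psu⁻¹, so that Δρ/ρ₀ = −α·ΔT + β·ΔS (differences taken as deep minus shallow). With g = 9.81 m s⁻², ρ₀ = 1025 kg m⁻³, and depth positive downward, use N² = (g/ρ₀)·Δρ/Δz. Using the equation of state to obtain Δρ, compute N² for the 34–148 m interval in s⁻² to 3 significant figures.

ΔT = +1.9 K, ΔS = +1.19 psu (deep − shallow).
Δρ/ρ₀ = −αΔT + βΔS = -4.56 × 10⁻⁴ + 8.449 × 10⁻⁴ = 3.889 × 10⁻⁴, so Δρ ≈ 0.3986 kg m⁻³.
N² = (g/ρ₀)·Δρ/Δz = g·(Δρ/ρ₀)/Δz = 9.81 × 3.889 × 10⁻⁴ / 114 = 3.3466 × 10⁻⁵ s⁻² ≈ 3.35 × 10⁻⁵ s⁻².

3.35 × 10⁻⁵ s⁻²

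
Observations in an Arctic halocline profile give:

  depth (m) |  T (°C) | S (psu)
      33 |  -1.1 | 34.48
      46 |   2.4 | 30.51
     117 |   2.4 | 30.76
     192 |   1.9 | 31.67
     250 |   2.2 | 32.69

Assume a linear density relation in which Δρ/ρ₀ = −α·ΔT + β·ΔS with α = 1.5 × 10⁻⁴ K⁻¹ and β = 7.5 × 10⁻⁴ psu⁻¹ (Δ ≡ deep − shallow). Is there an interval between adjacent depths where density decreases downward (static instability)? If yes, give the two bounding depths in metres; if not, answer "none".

Evaluate Δρ/ρ₀ = −αΔT + βΔS across each adjacent pair:
  33–46 m: −αΔT+βΔS = −(1.5 × 10⁻⁴)(+3.5)+(7.5 × 10⁻⁴)(-3.97) = -3.5 × 10⁻³ → UNSTABLE
  46–117 m: −αΔT+βΔS = −(1.5 × 10⁻⁴)(+0.0)+(7.5 × 10⁻⁴)(+0.25) = 1.9 × 10⁻⁴ → stable
  117–192 m: −αΔT+βΔS = −(1.5 × 10⁻⁴)(-0.5)+(7.5 × 10⁻⁴)(+0.91) = 7.6 × 10⁻⁴ → stable
  192–250 m: −αΔT+βΔS = −(1.5 × 10⁻⁴)(+0.3)+(7.5 × 10⁻⁴)(+1.02) = 7.2 × 10⁻⁴ → stable
The 33–46 m interval has Δρ < 0: lighter water underlies denser water.

33–46 m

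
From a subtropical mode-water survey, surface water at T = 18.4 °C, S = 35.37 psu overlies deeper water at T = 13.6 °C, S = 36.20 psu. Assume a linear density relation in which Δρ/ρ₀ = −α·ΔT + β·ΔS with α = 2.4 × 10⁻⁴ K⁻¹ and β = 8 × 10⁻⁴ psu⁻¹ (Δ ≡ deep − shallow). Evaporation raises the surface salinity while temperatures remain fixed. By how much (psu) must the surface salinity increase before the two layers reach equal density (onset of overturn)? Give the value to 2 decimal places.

Neutral buoyancy requires −α(T_deep − T_surf) + β(S_deep − S_surf′) = 0.
S_surf′ = S_deep − (α/β)·ΔT = 36.20 − (2.4 × 10⁻⁴/8 × 10⁻⁴)·(-4.8) = 37.6400 psu.
Increase required: 37.6400 − 35.37 = 2.2700 psu.

2.27 psu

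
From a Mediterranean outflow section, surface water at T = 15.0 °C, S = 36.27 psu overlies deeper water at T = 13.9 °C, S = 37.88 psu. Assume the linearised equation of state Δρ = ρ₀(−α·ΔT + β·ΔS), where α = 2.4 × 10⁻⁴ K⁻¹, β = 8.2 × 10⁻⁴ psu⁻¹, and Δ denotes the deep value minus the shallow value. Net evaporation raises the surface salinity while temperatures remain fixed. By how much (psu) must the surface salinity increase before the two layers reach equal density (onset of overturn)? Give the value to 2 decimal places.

Neutral buoyancy requires −α(T_deep − T_surf) + β(S_deep − S_surf′) = 0.
S_surf′ = S_deep − (α/β)·ΔT = 37.88 − (2.4 × 10⁻⁴/8.2 × 10⁻⁴)·(-1.1) = 38.2020 psu.
Increase required: 38.2020 − 36.27 = 1.9320 psu.

1.93 psu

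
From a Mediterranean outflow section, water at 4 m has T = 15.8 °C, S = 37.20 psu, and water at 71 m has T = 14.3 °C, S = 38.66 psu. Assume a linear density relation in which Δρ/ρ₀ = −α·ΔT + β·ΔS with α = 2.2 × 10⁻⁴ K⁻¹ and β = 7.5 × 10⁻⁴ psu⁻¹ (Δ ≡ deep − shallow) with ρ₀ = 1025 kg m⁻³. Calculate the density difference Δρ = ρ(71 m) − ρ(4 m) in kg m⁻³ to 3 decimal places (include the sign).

ΔT = -1.5 K, ΔS = +1.46 psu (deep − shallow).
Δρ/ρ₀ = −(2.2 × 10⁻⁴)(-1.5) + (7.5 × 10⁻⁴)(+1.46) = 1.425 × 10⁻³.
Δρ = 1025 × (1.425 × 10⁻³) = +1.461 kg m⁻³.
Positive Δρ: denser below, stable.

+1.461 kg m⁻³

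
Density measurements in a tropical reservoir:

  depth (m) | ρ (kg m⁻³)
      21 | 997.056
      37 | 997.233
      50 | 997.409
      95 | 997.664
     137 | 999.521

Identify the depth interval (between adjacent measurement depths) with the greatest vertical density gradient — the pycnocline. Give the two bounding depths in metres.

95–137 m

Compute the density gradient over each adjacent pair:
  21–37 m: Δρ/Δz = 0.177/16 = 0.011 kg m⁻⁴
  37–50 m: Δρ/Δz = 0.176/13 = 0.014 kg m⁻⁴
  50–95 m: Δρ/Δz = 0.255/45 = 5.7 × 10⁻³ kg m⁻⁴
  95–137 m: Δρ/Δz = 1.857/42 = 0.044 kg m⁻⁴
The largest gradient is in the 95–137 m interval — the pycnocline.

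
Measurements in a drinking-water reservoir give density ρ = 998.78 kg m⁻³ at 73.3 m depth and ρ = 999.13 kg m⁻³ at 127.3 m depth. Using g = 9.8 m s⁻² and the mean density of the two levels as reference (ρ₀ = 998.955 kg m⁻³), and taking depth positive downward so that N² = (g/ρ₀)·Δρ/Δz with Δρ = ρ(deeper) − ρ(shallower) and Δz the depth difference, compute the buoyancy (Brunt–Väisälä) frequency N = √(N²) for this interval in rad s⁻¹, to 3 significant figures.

Δρ = 999.13 − 998.78 = 0.35 kg m⁻³ over Δz = 127.3 − 73.3 = 54 m.
N² = (9.8/998.955) × (0.35/54) = 6.3585 × 10⁻⁵ s⁻².
N = √(6.3585 × 10⁻⁵) = 7.9740 × 10⁻³ rad s⁻¹ ≈ 7.97 × 10⁻³ rad s⁻¹.

7.97 × 10⁻³ rad s⁻¹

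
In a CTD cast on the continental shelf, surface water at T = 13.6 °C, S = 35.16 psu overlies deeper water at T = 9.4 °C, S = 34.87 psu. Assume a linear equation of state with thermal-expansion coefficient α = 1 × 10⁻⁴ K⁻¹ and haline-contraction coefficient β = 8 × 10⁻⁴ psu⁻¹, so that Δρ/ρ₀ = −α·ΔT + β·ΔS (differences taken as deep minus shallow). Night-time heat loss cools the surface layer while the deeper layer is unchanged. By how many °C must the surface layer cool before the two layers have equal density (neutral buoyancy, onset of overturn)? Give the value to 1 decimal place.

Neutral buoyancy requires Δρ = 0, i.e. −α(T_deep − T_surf′) + β(S_deep − S_surf) = 0.
T_surf′ = T_deep − (β/α)·ΔS = 9.4 − (8 × 10⁻⁴/1 × 10⁻⁴)·(-0.29) = 11.720 °C.
Cooling required: 13.6 − (11.720) = 1.880 °C.

1.9 °C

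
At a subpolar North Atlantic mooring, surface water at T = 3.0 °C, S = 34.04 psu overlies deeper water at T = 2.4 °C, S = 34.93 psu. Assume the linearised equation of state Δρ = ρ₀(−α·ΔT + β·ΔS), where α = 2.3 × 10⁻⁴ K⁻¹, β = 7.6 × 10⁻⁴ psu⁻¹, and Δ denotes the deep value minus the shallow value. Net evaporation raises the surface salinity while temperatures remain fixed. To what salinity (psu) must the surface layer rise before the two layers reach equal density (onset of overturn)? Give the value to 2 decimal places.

Neutral buoyancy requires −α(T_deep − T_surf) + β(S_deep − S_surf′) = 0.
S_surf′ = S_deep − (α/β)·ΔT = 34.93 − (2.3 × 10⁻⁴/7.6 × 10⁻⁴)·(-0.6) = 35.1116 psu.
Increase required: 35.1116 − 34.04 = 1.0716 psu.

35.11 psu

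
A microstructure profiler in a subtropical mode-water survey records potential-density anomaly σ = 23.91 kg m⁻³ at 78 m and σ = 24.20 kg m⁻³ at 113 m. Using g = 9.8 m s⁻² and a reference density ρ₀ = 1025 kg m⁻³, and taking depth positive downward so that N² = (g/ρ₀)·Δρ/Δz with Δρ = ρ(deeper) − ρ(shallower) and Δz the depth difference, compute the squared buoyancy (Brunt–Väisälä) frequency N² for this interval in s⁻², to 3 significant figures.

7.92 × 10⁻⁵ s⁻²

Δρ = 1024.20 − 1023.91 = 0.29 kg m⁻³ over Δz = 113 − 78 = 35 m.
N² = (9.8/1025) × (0.29/35) = 7.9220 × 10⁻⁵ s⁻² ≈ 7.92 × 10⁻⁵ s⁻².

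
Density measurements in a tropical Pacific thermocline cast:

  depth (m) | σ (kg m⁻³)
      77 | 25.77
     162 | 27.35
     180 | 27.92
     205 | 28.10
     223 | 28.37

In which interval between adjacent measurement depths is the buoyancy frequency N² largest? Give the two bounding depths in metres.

Compute the density gradient over each adjacent pair:
  77–162 m: Δρ/Δz = 1.58/85 = 0.019 kg m⁻⁴
  162–180 m: Δρ/Δz = 0.57/18 = 0.032 kg m⁻⁴
  180–205 m: Δρ/Δz = 0.18/25 = 7.2 × 10⁻³ kg m⁻⁴
  205–223 m: Δρ/Δz = 0.27/18 = 0.015 kg m⁻⁴
The largest gradient is in the 162–180 m interval — the pycnocline.

162–180 m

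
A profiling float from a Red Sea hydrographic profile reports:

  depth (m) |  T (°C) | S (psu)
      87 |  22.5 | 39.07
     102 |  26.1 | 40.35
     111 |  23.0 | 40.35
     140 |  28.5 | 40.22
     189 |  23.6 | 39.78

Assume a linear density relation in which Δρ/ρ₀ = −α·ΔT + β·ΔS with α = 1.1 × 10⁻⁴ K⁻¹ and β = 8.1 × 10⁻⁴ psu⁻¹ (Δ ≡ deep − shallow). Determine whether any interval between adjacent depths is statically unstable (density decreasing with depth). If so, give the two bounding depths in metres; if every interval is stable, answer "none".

Evaluate Δρ/ρ₀ = −αΔT + βΔS across each adjacent pair:
  87–102 m: −αΔT+βΔS = −(1.1 × 10⁻⁴)(+3.6)+(8.1 × 10⁻⁴)(+1.28) = 6.4 × 10⁻⁴ → stable
  102–111 m: −αΔT+βΔS = −(1.1 × 10⁻⁴)(-3.1)+(8.1 × 10⁻⁴)(+0.00) = 3.4 × 10⁻⁴ → stable
  111–140 m: −αΔT+βΔS = −(1.1 × 10⁻⁴)(+5.5)+(8.1 × 10⁻⁴)(-0.13) = -7.1 × 10⁻⁴ → UNSTABLE
  140–189 m: −αΔT+βΔS = −(1.1 × 10⁻⁴)(-4.9)+(8.1 × 10⁻⁴)(-0.44) = 1.8 × 10⁻⁴ → stable
The 111–140 m interval has Δρ < 0: lighter water underlies denser water.

111–140 m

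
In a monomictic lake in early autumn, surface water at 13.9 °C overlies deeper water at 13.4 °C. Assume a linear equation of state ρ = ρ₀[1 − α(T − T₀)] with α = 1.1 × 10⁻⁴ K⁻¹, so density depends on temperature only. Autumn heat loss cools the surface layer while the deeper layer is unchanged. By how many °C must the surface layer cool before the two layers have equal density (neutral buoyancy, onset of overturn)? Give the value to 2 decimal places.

With temperature the only control, equal density requires T_surf′ = T_deep.
T_surf′ = 13.4 °C.
Cooling required: 13.9 − 13.4 = 0.50 °C.

0.50 °C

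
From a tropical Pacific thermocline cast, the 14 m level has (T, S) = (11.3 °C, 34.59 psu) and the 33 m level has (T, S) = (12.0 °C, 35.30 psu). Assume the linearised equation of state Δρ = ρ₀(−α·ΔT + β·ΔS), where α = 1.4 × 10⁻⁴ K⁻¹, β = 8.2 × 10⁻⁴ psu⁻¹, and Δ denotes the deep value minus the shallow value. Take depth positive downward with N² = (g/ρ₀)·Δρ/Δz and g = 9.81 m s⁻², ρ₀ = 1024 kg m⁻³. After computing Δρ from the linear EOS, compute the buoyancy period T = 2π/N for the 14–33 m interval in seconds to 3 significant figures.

ΔT = +0.7 K, ΔS = +0.71 psu (deep − shallow).
Δρ/ρ₀ = −αΔT + βΔS = -9.80 × 10⁻⁵ + 5.822 × 10⁻⁴ = 4.842 × 10⁻⁴, so Δρ ≈ 0.4958 kg m⁻³.
N² = (g/ρ₀)·Δρ/Δz = g·(Δρ/ρ₀)/Δz = 9.81 × 4.842 × 10⁻⁴ / 19 = 2.5000 × 10⁻⁴ s⁻².
N = √(2.5000 × 10⁻⁴) = 0.015811 rad s⁻¹ → T = 2π/N = 397.39 s ≈ 397 s.

397 s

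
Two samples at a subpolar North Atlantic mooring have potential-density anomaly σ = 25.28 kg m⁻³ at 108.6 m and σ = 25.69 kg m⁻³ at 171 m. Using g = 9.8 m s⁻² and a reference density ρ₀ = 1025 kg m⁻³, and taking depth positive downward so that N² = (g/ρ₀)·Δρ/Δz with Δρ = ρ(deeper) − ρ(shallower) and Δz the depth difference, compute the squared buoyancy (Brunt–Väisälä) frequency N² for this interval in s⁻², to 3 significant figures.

6.28 × 10⁻⁵ s⁻²

Δρ = 1025.69 − 1025.28 = 0.41 kg m⁻³ over Δz = 171 − 108.6 = 62.4 m.
N² = (9.8/1025) × (0.41/62.4) = 6.2821 × 10⁻⁵ s⁻² ≈ 6.28 × 10⁻⁵ s⁻².
N² > 0, so the interval is statically stable.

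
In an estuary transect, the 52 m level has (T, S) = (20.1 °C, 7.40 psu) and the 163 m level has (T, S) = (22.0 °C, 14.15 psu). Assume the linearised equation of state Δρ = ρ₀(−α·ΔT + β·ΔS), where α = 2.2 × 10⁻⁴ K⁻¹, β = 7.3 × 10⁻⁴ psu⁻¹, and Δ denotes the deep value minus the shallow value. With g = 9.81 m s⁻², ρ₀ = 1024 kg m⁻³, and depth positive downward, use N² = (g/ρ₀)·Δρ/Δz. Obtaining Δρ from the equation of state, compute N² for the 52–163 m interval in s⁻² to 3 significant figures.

ΔT = +1.9 K, ΔS = +6.75 psu (deep − shallow).
Δρ/ρ₀ = −αΔT + βΔS = -4.18 × 10⁻⁴ + 4.9275 × 10⁻³ = 4.5095 × 10⁻³, so Δρ ≈ 4.618 kg m⁻³.
N² = (g/ρ₀)·Δρ/Δz = g·(Δρ/ρ₀)/Δz = 9.81 × 4.5095 × 10⁻³ / 111 = 3.9854 × 10⁻⁴ s⁻² ≈ 3.99 × 10⁻⁴ s⁻².

3.99 × 10⁻⁴ s⁻²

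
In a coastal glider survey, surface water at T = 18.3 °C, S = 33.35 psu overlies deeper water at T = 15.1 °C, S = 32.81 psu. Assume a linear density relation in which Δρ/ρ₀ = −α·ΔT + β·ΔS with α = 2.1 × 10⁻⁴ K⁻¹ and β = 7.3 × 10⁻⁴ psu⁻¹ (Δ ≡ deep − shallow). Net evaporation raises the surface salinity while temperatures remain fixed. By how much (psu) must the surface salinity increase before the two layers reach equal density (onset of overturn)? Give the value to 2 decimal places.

Neutral buoyancy requires −α(T_deep − T_surf) + β(S_deep − S_surf′) = 0.
S_surf′ = S_deep − (α/β)·ΔT = 32.81 − (2.1 × 10⁻⁴/7.3 × 10⁻⁴)·(-3.2) = 33.7305 psu.
Increase required: 33.7305 − 33.35 = 0.3805 psu.

0.38 psu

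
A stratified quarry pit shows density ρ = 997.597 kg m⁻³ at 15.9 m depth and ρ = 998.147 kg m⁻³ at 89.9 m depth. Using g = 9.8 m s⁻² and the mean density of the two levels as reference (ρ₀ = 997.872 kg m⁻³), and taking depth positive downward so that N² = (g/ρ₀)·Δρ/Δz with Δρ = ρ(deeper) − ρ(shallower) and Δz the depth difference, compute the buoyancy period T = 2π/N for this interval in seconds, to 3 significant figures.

Δρ = 998.147 − 997.597 = 0.550 kg m⁻³ over Δz = 89.9 − 15.9 = 74 m.
N² = (9.8/997.872) × (0.550/74) = 7.2993 × 10⁻⁵ s⁻².
N = √(7.2993 × 10⁻⁵) = 8.5436 × 10⁻³ rad s⁻¹, so T = 2π/N = 735.43 s ≈ 735 s.

735 s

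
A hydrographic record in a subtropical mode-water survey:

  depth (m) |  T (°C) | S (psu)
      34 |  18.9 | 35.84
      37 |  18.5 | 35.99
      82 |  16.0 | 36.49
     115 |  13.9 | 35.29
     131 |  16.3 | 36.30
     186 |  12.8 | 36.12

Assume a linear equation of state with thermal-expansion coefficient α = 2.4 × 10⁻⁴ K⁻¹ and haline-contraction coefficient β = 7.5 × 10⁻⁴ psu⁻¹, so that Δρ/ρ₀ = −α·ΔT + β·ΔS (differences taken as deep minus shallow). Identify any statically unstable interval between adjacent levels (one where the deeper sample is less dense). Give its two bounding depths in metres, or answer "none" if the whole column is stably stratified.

82–115 m

Evaluate Δρ/ρ₀ = −αΔT + βΔS across each adjacent pair:
  34–37 m: −αΔT+βΔS = −(2.4 × 10⁻⁴)(-0.4)+(7.5 × 10⁻⁴)(+0.15) = 2.1 × 10⁻⁴ → stable
  37–82 m: −αΔT+βΔS = −(2.4 × 10⁻⁴)(-2.5)+(7.5 × 10⁻⁴)(+0.50) = 9.8 × 10⁻⁴ → stable
  82–115 m: −αΔT+βΔS = −(2.4 × 10⁻⁴)(-2.1)+(7.5 × 10⁻⁴)(-1.20) = -4.0 × 10⁻⁴ → UNSTABLE
  115–131 m: −αΔT+βΔS = −(2.4 × 10⁻⁴)(+2.4)+(7.5 × 10⁻⁴)(+1.01) = 1.8 × 10⁻⁴ → stable
  131–186 m: −αΔT+βΔS = −(2.4 × 10⁻⁴)(-3.5)+(7.5 × 10⁻⁴)(-0.18) = 7.1 × 10⁻⁴ → stable
The 82–115 m interval has Δρ < 0: lighter water underlies denser water.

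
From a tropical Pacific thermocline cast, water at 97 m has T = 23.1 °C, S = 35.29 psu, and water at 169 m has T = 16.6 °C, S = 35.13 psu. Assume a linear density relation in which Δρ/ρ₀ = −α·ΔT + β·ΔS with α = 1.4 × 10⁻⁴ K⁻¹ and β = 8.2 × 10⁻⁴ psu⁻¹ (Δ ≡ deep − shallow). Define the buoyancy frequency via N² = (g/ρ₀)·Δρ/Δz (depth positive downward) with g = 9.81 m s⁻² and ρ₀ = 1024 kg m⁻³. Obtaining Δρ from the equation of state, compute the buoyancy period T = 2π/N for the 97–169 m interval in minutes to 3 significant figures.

10.2 min

ΔT = -6.5 K, ΔS = -0.16 psu (deep − shallow).
Δρ/ρ₀ = −αΔT + βΔS = 9.10 × 10⁻⁴ − 1.312 × 10⁻⁴ = 7.788 × 10⁻⁴, so Δρ ≈ 0.7975 kg m⁻³.
N² = (g/ρ₀)·Δρ/Δz = g·(Δρ/ρ₀)/Δz = 9.81 × 7.788 × 10⁻⁴ / 72 = 1.0611 × 10⁻⁴ s⁻².
N = √(1.0611 × 10⁻⁴) = 0.010301 rad s⁻¹ → T = 2π/N = 609.96 s = 10.166 min ≈ 10.2 min.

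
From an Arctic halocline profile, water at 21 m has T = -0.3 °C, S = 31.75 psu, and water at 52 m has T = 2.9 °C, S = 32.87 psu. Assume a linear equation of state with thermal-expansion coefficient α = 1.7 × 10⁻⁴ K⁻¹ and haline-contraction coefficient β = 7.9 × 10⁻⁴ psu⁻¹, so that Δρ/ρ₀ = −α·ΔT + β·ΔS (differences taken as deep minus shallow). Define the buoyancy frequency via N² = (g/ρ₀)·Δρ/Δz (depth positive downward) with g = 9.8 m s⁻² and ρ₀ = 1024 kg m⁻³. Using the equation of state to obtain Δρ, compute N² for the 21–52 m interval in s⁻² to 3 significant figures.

ΔT = +3.2 K, ΔS = +1.12 psu (deep − shallow).
Δρ/ρ₀ = −αΔT + βΔS = -5.44 × 10⁻⁴ + 8.848 × 10⁻⁴ = 3.408 × 10⁻⁴, so Δρ ≈ 0.3490 kg m⁻³.
N² = (g/ρ₀)·Δρ/Δz = g·(Δρ/ρ₀)/Δz = 9.8 × 3.408 × 10⁻⁴ / 31 = 1.0774 × 10⁻⁴ s⁻² ≈ 1.08 × 10⁻⁴ s⁻².

1.08 × 10⁻⁴ s⁻²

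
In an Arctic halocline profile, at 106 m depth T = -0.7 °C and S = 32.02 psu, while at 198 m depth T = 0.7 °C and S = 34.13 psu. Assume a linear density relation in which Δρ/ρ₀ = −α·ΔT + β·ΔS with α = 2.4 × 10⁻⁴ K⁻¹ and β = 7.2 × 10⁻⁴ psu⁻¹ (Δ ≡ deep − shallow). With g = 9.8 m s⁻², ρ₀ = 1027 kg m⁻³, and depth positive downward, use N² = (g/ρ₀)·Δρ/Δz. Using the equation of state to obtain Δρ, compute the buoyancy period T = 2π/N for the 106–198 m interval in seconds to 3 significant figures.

ΔT = +1.4 K, ΔS = +2.11 psu (deep − shallow).
Δρ/ρ₀ = −αΔT + βΔS = -3.36 × 10⁻⁴ + 1.5192 × 10⁻³ = 1.1832 × 10⁻³, so Δρ ≈ 1.215 kg m⁻³.
N² = (g/ρ₀)·Δρ/Δz = g·(Δρ/ρ₀)/Δz = 9.8 × 1.1832 × 10⁻³ / 92 = 1.2604 × 10⁻⁴ s⁻².
N = √(1.2604 × 10⁻⁴) = 0.011227 rad s⁻¹ → T = 2π/N = 559.65 s ≈ 560 s.

560 s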